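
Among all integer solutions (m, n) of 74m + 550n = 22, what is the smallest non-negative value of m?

Euclid: 550 = 7·74 + 32; 74 = 2·32 + 10; 32 = 3·10 + 2; 10 = 5·2 + 0 → gcd = 2; 22 = 2·11.
Back-substitution yields 74·(-52) + 550·(7) = 2, so one solution is m = -52·11 = -572, n = 7·11 = 77.
Solutions in m differ by 550/2 = 275; the one in [0, 275) is -572 mod 275 = 253.

253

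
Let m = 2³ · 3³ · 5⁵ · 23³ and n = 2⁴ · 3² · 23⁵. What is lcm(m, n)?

8689063050000

max exponent per prime: 2⁴ · 3³ · 5⁵ · 23⁵ = 8689063050000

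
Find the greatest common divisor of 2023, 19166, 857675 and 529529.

7

gcd(2023, 19166): 19166 = 9·2023 + 959; 2023 = 2·959 + 105; 959 = 9·105 + 14; 105 = 7·14 + 7; 14 = 2·7 + 0 → 7
gcd(7, 857675): 857675 = 122525·7 + 0 → 7
gcd(7, 529529): 529529 = 75647·7 + 0 → 7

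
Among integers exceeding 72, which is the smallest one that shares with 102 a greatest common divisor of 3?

Multiples of 3 above 72: 3·25, 3·26, … . Need the cofactor coprime to 102/3 = 34.
Checking s = 25, 26, … the first with gcd(s, 34) = 1 is s = 25, giving 75.

75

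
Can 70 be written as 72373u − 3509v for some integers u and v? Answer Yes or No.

gcd(72373, 3509): 72373 = 20·3509 + 2193; 3509 = 1·2193 + 1316; 2193 = 1·1316 + 877; 1316 = 1·877 + 439; 877 = 1·439 + 438; 439 = 1·438 + 1; 438 = 438·1 + 0 → 1
1 divides 70, so a solution exists.

Yes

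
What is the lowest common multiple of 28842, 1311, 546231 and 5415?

26257324170

28842 = 2 · 3 · 11 · 19 · 23; 1311 = 3 · 19 · 23; 546231 = 3 · 7 · 19 · 37²; 5415 = 3 · 5 · 19²
lcm takes max exponent of each prime: 2 · 3 · 5 · 7 · 11 · 19² · 23 · 37² = 26257324170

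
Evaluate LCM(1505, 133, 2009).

lcm(1505, 133) = 1505·133/gcd = 200165/7 = 28595
lcm(28595, 2009) = 28595·2009/gcd = 57447355/7 = 8206765

8206765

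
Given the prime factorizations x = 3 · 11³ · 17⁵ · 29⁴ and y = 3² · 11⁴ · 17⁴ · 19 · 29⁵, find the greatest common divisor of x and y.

min exponent per shared prime: 3 · 11³ · 17⁴ · 29⁴ = 235877755889193

235877755889193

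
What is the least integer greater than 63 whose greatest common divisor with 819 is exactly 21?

Multiples of 21 above 63: 21·4, 21·5, … . Need the cofactor coprime to 819/21 = 39.
Checking s = 4, 5, … the first with gcd(s, 39) = 1 is s = 4, giving 84.

84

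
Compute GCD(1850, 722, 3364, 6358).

2

1850 = 2 · 5² · 37; 722 = 2 · 19²; 3364 = 2² · 29²; 6358 = 2 · 11 · 17²
gcd takes min exponent of each prime: 2 = 2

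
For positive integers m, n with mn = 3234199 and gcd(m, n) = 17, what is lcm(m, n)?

For any two positive integers, gcd × lcm equals their product. Hence lcm = 3234199 / 17 = 190247.

190247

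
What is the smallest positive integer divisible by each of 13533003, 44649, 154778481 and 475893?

34462134429744879

lcm(13533003, 44649) = 13533003·44649/gcd = 604235050947/1089 = 554853123
lcm(554853123, 154778481) = 554853123·154778481/gcd = 85879323556046163/1089 = 78860719518867
lcm(78860719518867, 475893) = 78860719518867·475893/gcd = 37529264393992173231/1089 = 34462134429744879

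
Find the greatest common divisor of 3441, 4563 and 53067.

3

3441 = 3 · 31 · 37; 4563 = 3³ · 13²; 53067 = 3 · 7² · 19²
gcd takes min exponent of each prime: 3 = 3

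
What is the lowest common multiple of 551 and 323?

gcd first: 551 = 1·323 + 228; 323 = 1·228 + 95; 228 = 2·95 + 38; 95 = 2·38 + 19; 38 = 2·19 + 0 → gcd = 19
lcm = 551·323/gcd = 177973/19 = 9367

9367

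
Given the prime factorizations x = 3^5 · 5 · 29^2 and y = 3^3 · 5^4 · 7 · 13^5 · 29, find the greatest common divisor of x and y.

3915

min exponent per shared prime: 3^3 · 5 · 29 = 3915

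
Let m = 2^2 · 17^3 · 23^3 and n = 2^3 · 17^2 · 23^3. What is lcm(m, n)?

max exponent per prime: 2^3 · 17^3 · 23^3 = 478211768

478211768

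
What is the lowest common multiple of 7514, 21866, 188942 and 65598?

137766492474

7514 = 2 · 13 · 17²; 21866 = 2 · 13 · 29²; 188942 = 2 · 13³ · 43; 65598 = 2 · 3 · 13 · 29²
lcm takes max exponent of each prime: 2 · 3 · 13³ · 17² · 29² · 43 = 137766492474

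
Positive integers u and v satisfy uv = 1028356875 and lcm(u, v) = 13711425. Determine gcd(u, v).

75

gcd·lcm = product, so gcd = 1028356875/13711425 = 75.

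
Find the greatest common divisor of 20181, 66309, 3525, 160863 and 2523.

3

gcd(20181, 66309): 66309 = 3·20181 + 5766; 20181 = 3·5766 + 2883; 5766 = 2·2883 + 0 → 2883
gcd(2883, 3525): 3525 = 1·2883 + 642; 2883 = 4·642 + 315; 642 = 2·315 + 12; 315 = 26·12 + 3; 12 = 4·3 + 0 → 3
gcd(3, 160863): 160863 = 53621·3 + 0 → 3
gcd(3, 2523): 2523 = 841·3 + 0 → 3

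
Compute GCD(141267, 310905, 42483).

gcd(141267, 310905): 310905 = 2·141267 + 28371; 141267 = 4·28371 + 27783; 28371 = 1·27783 + 588; 27783 = 47·588 + 147; 588 = 4·147 + 0 → 147
gcd(147, 42483): 42483 = 289·147 + 0 → 147

147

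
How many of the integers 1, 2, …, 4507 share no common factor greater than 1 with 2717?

3584

Prime factors of 2717: 11, 13, 19. Count integers ≤ 4507 divisible by none of them.
By inclusion–exclusion: 4507 − ⌊4507/11⌋ − ⌊4507/13⌋ − ⌊4507/19⌋ + ⌊4507/143⌋ + ⌊4507/209⌋ + ⌊4507/247⌋ − ⌊4507/2717⌋ = 3584.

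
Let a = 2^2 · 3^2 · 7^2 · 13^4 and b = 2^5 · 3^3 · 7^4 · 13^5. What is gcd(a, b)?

min exponent per shared prime: 2^2 · 3^2 · 7^2 · 13^4 = 50381604

50381604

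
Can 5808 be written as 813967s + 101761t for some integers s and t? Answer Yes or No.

By Bézout, 813967s + 101761t = 5808 has integer solutions iff gcd(813967, 101761) | 5808.
Euclid: 813967 = 7·101761 + 101640; 101761 = 1·101640 + 121; 101640 = 840·121 + 0. gcd = 121; 5808 mod 121 = 0. Yes.

Yes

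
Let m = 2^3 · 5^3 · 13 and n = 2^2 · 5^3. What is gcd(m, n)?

500

min exponent per shared prime: 2^2 · 5^3 = 500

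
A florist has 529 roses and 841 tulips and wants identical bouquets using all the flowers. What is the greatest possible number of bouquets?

1

Euclid: 841 = 1·529 + 312; 529 = 1·312 + 217; 312 = 1·217 + 95; 217 = 2·95 + 27; 95 = 3·27 + 14; 27 = 1·14 + 13; 14 = 1·13 + 1; 13 = 13·1 + 0. Last nonzero remainder: 1.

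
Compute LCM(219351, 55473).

219351 = 3 · 11 · 17² · 23; 55473 = 3 · 11 · 41²
max exponents: 3 · 11 · 17² · 23 · 41² = 368729031

368729031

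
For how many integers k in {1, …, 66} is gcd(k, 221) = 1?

221 = 13·17. Inclusion–exclusion on these primes:
66 − ⌊66/13⌋ − ⌊66/17⌋ + ⌊66/221⌋ = 58

58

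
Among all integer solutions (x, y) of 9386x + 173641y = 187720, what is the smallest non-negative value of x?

20

gcd(9386, 173641) = 4693 (Euclid: 173641 = 18·9386 + 4693; 9386 = 2·4693 + 0), and 4693 | 187720.
Extended Euclid: 9386·(-18) + 173641·(1) = 4693. Scale by 40: x₀ = -720.
General solution x = x₀ + 37t; reducing mod 37 gives x = 20 (and y = 0).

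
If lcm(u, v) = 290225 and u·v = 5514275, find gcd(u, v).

gcd·lcm = product, so gcd = 5514275/290225 = 19.

19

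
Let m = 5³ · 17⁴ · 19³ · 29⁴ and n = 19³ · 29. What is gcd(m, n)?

198911

min exponent per shared prime: 19³ · 29 = 198911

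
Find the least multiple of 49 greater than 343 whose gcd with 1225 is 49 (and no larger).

gcd(m, 1225) = 49 forces 49 | m; write m = 49s. Then gcd(49s, 49·25) = 49·gcd(s, 25), so need gcd(s, 25) = 1.
49s > 343 gives s ≥ 8. The least s ≥ 8 coprime to 25 is 8, so m = 49·8 = 392.

392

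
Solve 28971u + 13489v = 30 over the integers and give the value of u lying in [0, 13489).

gcd(28971, 13489) = 1 (Euclid: 28971 = 2·13489 + 1993; 13489 = 6·1993 + 1531; 1993 = 1·1531 + 462; 1531 = 3·462 + 145; 462 = 3·145 + 27; 145 = 5·27 + 10; 27 = 2·10 + 7; 10 = 1·7 + 3; 7 = 2·3 + 1; 3 = 3·1 + 0), and 1 | 30.
Extended Euclid: 28971·(4000) + 13489·(-8591) = 1. Scale by 30: u₀ = 120000.
General solution u = u₀ + 13489t; reducing mod 13489 gives u = 12088 (and v = -25962).

12088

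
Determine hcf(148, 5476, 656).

gcd(148, 5476): 5476 = 37·148 + 0 → 148
gcd(148, 656): 656 = 4·148 + 64; 148 = 2·64 + 20; 64 = 3·20 + 4; 20 = 5·4 + 0 → 4

4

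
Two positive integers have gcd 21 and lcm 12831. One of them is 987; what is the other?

273

Using mn = gcd(m,n)·lcm(m,n) = 21·12831 = 269451, we get n = 269451/987 = 273.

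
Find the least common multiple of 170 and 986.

4930

gcd first: 986 = 5·170 + 136; 170 = 1·136 + 34; 136 = 4·34 + 0 → gcd = 34
lcm = 170·986/gcd = 167620/34 = 4930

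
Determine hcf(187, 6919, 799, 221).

187 = 11 · 17; 6919 = 11 · 17 · 37; 799 = 17 · 47; 221 = 13 · 17
gcd takes min exponent of each prime: 17 = 17

17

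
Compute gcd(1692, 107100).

36

Euclid: 107100 = 63·1692 + 504; 1692 = 3·504 + 180; 504 = 2·180 + 144; 180 = 1·144 + 36; 144 = 4·36 + 0. Last nonzero remainder: 36.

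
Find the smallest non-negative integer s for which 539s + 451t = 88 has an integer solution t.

1

Reduce mod 451: 539s ≡ 88 (mod 451). With g = gcd(539, 451) = 11 dividing 88, divide through: 49s ≡ 8 (mod 41).
Since gcd(49, 41) = 1, s ≡ 8·(49)⁻¹ ≡ 1 (mod 41). Smallest non-negative: 1.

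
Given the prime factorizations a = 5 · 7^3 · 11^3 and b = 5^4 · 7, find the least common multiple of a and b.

285333125

max exponent per prime: 5^4 · 7^3 · 11^3 = 285333125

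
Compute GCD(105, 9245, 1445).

5

105 = 3 · 5 · 7; 9245 = 5 · 43²; 1445 = 5 · 17²
gcd takes min exponent of each prime: 5 = 5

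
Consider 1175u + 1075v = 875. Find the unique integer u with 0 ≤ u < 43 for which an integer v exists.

gcd(1175, 1075) = 25 (Euclid: 1175 = 1·1075 + 100; 1075 = 10·100 + 75; 100 = 1·75 + 25; 75 = 3·25 + 0), and 25 | 875.
Extended Euclid: 1175·(11) + 1075·(-12) = 25. Scale by 35: u₀ = 385.
General solution u = u₀ + 43t; reducing mod 43 gives u = 41 (and v = -44).

41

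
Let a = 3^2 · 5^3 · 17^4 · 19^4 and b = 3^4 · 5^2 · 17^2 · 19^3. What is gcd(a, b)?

min exponent per shared prime: 3^2 · 5^2 · 17^2 · 19^3 = 446006475

446006475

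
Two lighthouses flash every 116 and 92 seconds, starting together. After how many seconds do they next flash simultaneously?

2668

gcd first: 116 = 1·92 + 24; 92 = 3·24 + 20; 24 = 1·20 + 4; 20 = 5·4 + 0 → gcd = 4
lcm = 116·92/gcd = 10672/4 = 2668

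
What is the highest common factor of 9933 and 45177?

Euclid: 45177 = 4·9933 + 5445; 9933 = 1·5445 + 4488; 5445 = 1·4488 + 957; 4488 = 4·957 + 660; 957 = 1·660 + 297; 660 = 2·297 + 66; 297 = 4·66 + 33; 66 = 2·33 + 0. Last nonzero remainder: 33.

33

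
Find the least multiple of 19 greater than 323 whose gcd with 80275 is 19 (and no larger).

Multiples of 19 above 323: 19·18, 19·19, … . Need the cofactor coprime to 80275/19 = 4225.
Checking s = 18, 19, … the first with gcd(s, 4225) = 1 is s = 18, giving 342.

342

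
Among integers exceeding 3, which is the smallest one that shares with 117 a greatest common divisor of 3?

Multiples of 3 above 3: 3·2, 3·3, … . Need the cofactor coprime to 117/3 = 39.
Checking s = 2, 3, … the first with gcd(s, 39) = 1 is s = 2, giving 6.

6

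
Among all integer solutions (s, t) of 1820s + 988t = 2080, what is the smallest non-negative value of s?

12

gcd(1820, 988) = 52 (Euclid: 1820 = 1·988 + 832; 988 = 1·832 + 156; 832 = 5·156 + 52; 156 = 3·52 + 0), and 52 | 2080.
Extended Euclid: 1820·(6) + 988·(-11) = 52. Scale by 40: s₀ = 240.
General solution s = s₀ + 19k; reducing mod 19 gives s = 12 (and t = -20).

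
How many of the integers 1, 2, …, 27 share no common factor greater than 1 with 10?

10 = 2·5. Inclusion–exclusion on these primes:
27 − ⌊27/2⌋ − ⌊27/5⌋ + ⌊27/10⌋ = 11

11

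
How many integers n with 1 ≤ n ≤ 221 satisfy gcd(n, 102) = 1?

69

Prime factors of 102: 2, 3, 17. Count integers ≤ 221 divisible by none of them.
By inclusion–exclusion: 221 − ⌊221/2⌋ − ⌊221/3⌋ − ⌊221/17⌋ + ⌊221/6⌋ + ⌊221/34⌋ + ⌊221/51⌋ − ⌊221/102⌋ = 69.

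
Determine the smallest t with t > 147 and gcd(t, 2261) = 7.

154

gcd(t, 2261) = 7 forces 7 | t; write t = 7s. Then gcd(7s, 7·323) = 7·gcd(s, 323), so need gcd(s, 323) = 1.
7s > 147 gives s ≥ 22. The least s ≥ 22 coprime to 323 is 22, so t = 7·22 = 154.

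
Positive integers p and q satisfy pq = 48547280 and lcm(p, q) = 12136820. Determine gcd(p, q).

4

gcd·lcm = product, so gcd = 48547280/12136820 = 4.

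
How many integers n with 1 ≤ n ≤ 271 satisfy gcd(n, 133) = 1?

Prime factors of 133: 7, 19. Count integers ≤ 271 divisible by none of them.
By inclusion–exclusion: 271 − ⌊271/7⌋ − ⌊271/19⌋ + ⌊271/133⌋ = 221.

221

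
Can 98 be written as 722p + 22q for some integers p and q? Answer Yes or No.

Yes

By Bézout, 722p + 22q = 98 has integer solutions iff gcd(722, 22) | 98.
Euclid: 722 = 32·22 + 18; 22 = 1·18 + 4; 18 = 4·4 + 2; 4 = 2·2 + 0. gcd = 2; 98 mod 2 = 0. Yes.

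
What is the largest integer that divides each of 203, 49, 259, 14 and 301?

7

gcd(203, 49): 203 = 4·49 + 7; 49 = 7·7 + 0 → 7
gcd(7, 259): 259 = 37·7 + 0 → 7
gcd(7, 14): 14 = 2·7 + 0 → 7
gcd(7, 301): 301 = 43·7 + 0 → 7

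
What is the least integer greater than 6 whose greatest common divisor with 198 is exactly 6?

Multiples of 6 above 6: 6·2, 6·3, … . Need the cofactor coprime to 198/6 = 33.
Checking s = 2, 3, … the first with gcd(s, 33) = 1 is s = 2, giving 12.

12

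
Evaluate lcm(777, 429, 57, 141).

777 = 3 · 7 · 37; 429 = 3 · 11 · 13; 57 = 3 · 19; 141 = 3 · 47
lcm takes max exponent of each prime: 3 · 7 · 11 · 13 · 19 · 37 · 47 = 99222123

99222123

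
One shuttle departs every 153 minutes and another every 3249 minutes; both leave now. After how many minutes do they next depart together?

55233

gcd first: 3249 = 21·153 + 36; 153 = 4·36 + 9; 36 = 4·9 + 0 → gcd = 9
lcm = 153·3249/gcd = 497097/9 = 55233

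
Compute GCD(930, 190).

10

Euclid: 930 = 4·190 + 170; 190 = 1·170 + 20; 170 = 8·20 + 10; 20 = 2·10 + 0. Last nonzero remainder: 10.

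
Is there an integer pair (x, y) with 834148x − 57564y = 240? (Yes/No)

gcd(834148, 57564): 834148 = 14·57564 + 28252; 57564 = 2·28252 + 1060; 28252 = 26·1060 + 692; 1060 = 1·692 + 368; 692 = 1·368 + 324; 368 = 1·324 + 44; 324 = 7·44 + 16; 44 = 2·16 + 12; 16 = 1·12 + 4; 12 = 3·4 + 0 → 4
4 divides 240, so a solution exists.

Yes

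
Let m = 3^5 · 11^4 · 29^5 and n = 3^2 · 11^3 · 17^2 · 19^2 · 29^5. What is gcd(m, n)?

min exponent per shared prime: 3^2 · 11^3 · 29^5 = 245703053871

245703053871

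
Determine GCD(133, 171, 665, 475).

gcd(133, 171): 171 = 1·133 + 38; 133 = 3·38 + 19; 38 = 2·19 + 0 → 19
gcd(19, 665): 665 = 35·19 + 0 → 19
gcd(19, 475): 475 = 25·19 + 0 → 19

19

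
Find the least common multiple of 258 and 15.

1290

258 = 2 · 3 · 43; 15 = 3 · 5
max exponents: 2 · 3 · 5 · 43 = 1290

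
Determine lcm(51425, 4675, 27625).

3342625

lcm(51425, 4675) = 51425·4675/gcd = 240411875/4675 = 51425
lcm(51425, 27625) = 51425·27625/gcd = 1420615625/425 = 3342625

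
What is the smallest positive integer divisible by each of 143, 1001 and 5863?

lcm(143, 1001) = 143·1001/gcd = 143143/143 = 1001
lcm(1001, 5863) = 1001·5863/gcd = 5868863/143 = 41041

41041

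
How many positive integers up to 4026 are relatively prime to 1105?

Prime factors of 1105: 5, 13, 17. Count integers ≤ 4026 divisible by none of them.
By inclusion–exclusion: 4026 − ⌊4026/5⌋ − ⌊4026/13⌋ − ⌊4026/17⌋ + ⌊4026/65⌋ + ⌊4026/85⌋ + ⌊4026/221⌋ − ⌊4026/1105⌋ = 2799.

2799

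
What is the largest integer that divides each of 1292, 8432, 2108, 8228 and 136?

1292 = 2² · 17 · 19; 8432 = 2⁴ · 17 · 31; 2108 = 2² · 17 · 31; 8228 = 2² · 11² · 17; 136 = 2³ · 17
gcd takes min exponent of each prime: 2² · 17 = 68

68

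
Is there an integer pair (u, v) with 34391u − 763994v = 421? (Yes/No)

No

By Bézout, 34391u − 763994v = 421 has integer solutions iff gcd(34391, 763994) | 421.
Euclid: 763994 = 22·34391 + 7392; 34391 = 4·7392 + 4823; 7392 = 1·4823 + 2569; 4823 = 1·2569 + 2254; 2569 = 1·2254 + 315; 2254 = 7·315 + 49; 315 = 6·49 + 21; 49 = 2·21 + 7; 21 = 3·7 + 0. gcd = 7; 421 mod 7 = 1. No.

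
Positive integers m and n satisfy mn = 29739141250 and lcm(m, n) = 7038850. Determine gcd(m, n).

gcd·lcm = product, so gcd = 29739141250/7038850 = 4225.

4225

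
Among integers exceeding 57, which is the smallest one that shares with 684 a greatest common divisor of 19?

95

684 = 19·36. Any a with gcd(a, 684) = 19 is a multiple of 19, say 19s, with s coprime to 36.
Need s > 57/19, so s ≥ 4. First s ≥ 4 with gcd(s, 36) = 1 is s = 5. Thus a = 19·5 = 95.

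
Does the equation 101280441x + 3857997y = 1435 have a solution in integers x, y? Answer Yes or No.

No

By Bézout, 101280441x + 3857997y = 1435 has integer solutions iff gcd(101280441, 3857997) | 1435.
Euclid: 101280441 = 26·3857997 + 972519; 3857997 = 3·972519 + 940440; 972519 = 1·940440 + 32079; 940440 = 29·32079 + 10149; 32079 = 3·10149 + 1632; 10149 = 6·1632 + 357; 1632 = 4·357 + 204; 357 = 1·204 + 153; 204 = 1·153 + 51; 153 = 3·51 + 0. gcd = 51; 1435 mod 51 = 7. No.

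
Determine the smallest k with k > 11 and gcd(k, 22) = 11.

33

Multiples of 11 above 11: 11·2, 11·3, … . Need the cofactor coprime to 22/11 = 2.
Checking s = 2, 3, … the first with gcd(s, 2) = 1 is s = 3, giving 33.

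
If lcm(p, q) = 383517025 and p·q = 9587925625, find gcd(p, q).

25

From gcd × lcm = pq: gcd = 9587925625 / 383517025 = 25.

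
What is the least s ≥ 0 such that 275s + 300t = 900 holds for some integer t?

0

Reduce mod 300: 275s ≡ 900 (mod 300). With g = gcd(275, 300) = 25 dividing 900, divide through: 11s ≡ 36 (mod 12).
Since gcd(11, 12) = 1, s ≡ 36·(11)⁻¹ ≡ 0 (mod 12). Smallest non-negative: 0.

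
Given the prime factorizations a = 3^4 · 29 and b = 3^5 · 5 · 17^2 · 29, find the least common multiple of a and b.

max exponent per prime: 3^5 · 5 · 17^2 · 29 = 10182915

10182915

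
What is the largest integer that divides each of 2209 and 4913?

2209 = 47²
4913 = 17³
Common: 1 = 1

1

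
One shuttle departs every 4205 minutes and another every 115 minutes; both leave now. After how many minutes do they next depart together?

96715

gcd first: 4205 = 36·115 + 65; 115 = 1·65 + 50; 65 = 1·50 + 15; 50 = 3·15 + 5; 15 = 3·5 + 0 → gcd = 5
lcm = 4205·115/gcd = 483575/5 = 96715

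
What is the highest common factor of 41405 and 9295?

41405 = 5 · 7² · 13²
9295 = 5 · 11 · 13²
Common: 5 · 13² = 845

845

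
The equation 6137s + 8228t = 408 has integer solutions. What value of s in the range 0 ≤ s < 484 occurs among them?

gcd(6137, 8228) = 17 (Euclid: 8228 = 1·6137 + 2091; 6137 = 2·2091 + 1955; 2091 = 1·1955 + 136; 1955 = 14·136 + 51; 136 = 2·51 + 34; 51 = 1·34 + 17; 34 = 2·17 + 0), and 17 | 408.
Extended Euclid: 6137·(181) + 8228·(-135) = 17. Scale by 24: s₀ = 4344.
General solution s = s₀ + 484k; reducing mod 484 gives s = 472 (and t = -352).

472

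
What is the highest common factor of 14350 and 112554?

14350 = 2 · 5² · 7 · 41
112554 = 2 · 3² · 13² · 37
Common: 2 = 2

2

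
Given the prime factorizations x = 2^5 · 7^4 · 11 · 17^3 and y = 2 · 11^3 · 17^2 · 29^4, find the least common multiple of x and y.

355352151774087776

max exponent per prime: 2^5 · 7^4 · 11^3 · 17^3 · 29^4 = 355352151774087776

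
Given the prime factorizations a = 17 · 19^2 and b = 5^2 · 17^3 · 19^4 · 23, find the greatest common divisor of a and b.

min exponent per shared prime: 17 · 19^2 = 6137

6137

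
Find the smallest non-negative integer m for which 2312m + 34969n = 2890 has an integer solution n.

Euclid: 34969 = 15·2312 + 289; 2312 = 8·289 + 0 → gcd = 289; 2890 = 289·10.
Back-substitution yields 2312·(-15) + 34969·(1) = 289, so one solution is m = -15·10 = -150, n = 1·10 = 10.
Solutions in m differ by 34969/289 = 121; the one in [0, 121) is -150 mod 121 = 92.

92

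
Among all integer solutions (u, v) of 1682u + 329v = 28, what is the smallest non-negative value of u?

Euclid: 1682 = 5·329 + 37; 329 = 8·37 + 33; 37 = 1·33 + 4; 33 = 8·4 + 1; 4 = 4·1 + 0 → gcd = 1; 28 = 1·28.
Back-substitution yields 1682·(-80) + 329·(409) = 1, so one solution is u = -80·28 = -2240, v = 409·28 = 11452.
Solutions in u differ by 329/1 = 329; the one in [0, 329) is -2240 mod 329 = 63.

63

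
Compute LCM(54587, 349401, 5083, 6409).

54587 = 13² · 17 · 19; 349401 = 3 · 13 · 17² · 31; 5083 = 13 · 17 · 23; 6409 = 13 · 17 · 29
lcm takes max exponent of each prime: 3 · 13² · 17² · 19 · 23 · 29 · 31 = 57563465349

57563465349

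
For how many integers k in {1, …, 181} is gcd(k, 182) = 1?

72

Prime factors of 182: 2, 7, 13. Count integers ≤ 181 divisible by none of them.
By inclusion–exclusion: 181 − ⌊181/2⌋ − ⌊181/7⌋ − ⌊181/13⌋ + ⌊181/14⌋ + ⌊181/26⌋ + ⌊181/91⌋ − ⌊181/182⌋ = 72.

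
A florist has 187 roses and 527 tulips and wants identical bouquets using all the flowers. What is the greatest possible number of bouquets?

17

Euclid: 527 = 2·187 + 153; 187 = 1·153 + 34; 153 = 4·34 + 17; 34 = 2·17 + 0. Last nonzero remainder: 17.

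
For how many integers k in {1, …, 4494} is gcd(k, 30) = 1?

30 = 2·3·5. Inclusion–exclusion on these primes:
4494 − ⌊4494/2⌋ − ⌊4494/3⌋ − ⌊4494/5⌋ + ⌊4494/6⌋ + ⌊4494/10⌋ + ⌊4494/15⌋ − ⌊4494/30⌋ = 1199

1199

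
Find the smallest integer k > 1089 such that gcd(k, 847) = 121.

gcd(k, 847) = 121 forces 121 | k; write k = 121s. Then gcd(121s, 121·7) = 121·gcd(s, 7), so need gcd(s, 7) = 1.
121s > 1089 gives s ≥ 10. The least s ≥ 10 coprime to 7 is 10, so k = 121·10 = 1210.

1210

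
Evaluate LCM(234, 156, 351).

lcm(234, 156) = 234·156/gcd = 36504/78 = 468
lcm(468, 351) = 468·351/gcd = 164268/117 = 1404

1404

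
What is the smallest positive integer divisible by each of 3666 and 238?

436254

gcd first: 3666 = 15·238 + 96; 238 = 2·96 + 46; 96 = 2·46 + 4; 46 = 11·4 + 2; 4 = 2·2 + 0 → gcd = 2
lcm = 3666·238/gcd = 872508/2 = 436254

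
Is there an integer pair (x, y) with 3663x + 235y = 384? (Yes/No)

Yes

By Bézout, 3663x + 235y = 384 has integer solutions iff gcd(3663, 235) | 384.
Euclid: 3663 = 15·235 + 138; 235 = 1·138 + 97; 138 = 1·97 + 41; 97 = 2·41 + 15; 41 = 2·15 + 11; 15 = 1·11 + 4; 11 = 2·4 + 3; 4 = 1·3 + 1; 3 = 3·1 + 0. gcd = 1; 384 mod 1 = 0. Yes.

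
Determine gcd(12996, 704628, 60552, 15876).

36

gcd(12996, 704628): 704628 = 54·12996 + 2844; 12996 = 4·2844 + 1620; 2844 = 1·1620 + 1224; 1620 = 1·1224 + 396; 1224 = 3·396 + 36; 396 = 11·36 + 0 → 36
gcd(36, 60552): 60552 = 1682·36 + 0 → 36
gcd(36, 15876): 15876 = 441·36 + 0 → 36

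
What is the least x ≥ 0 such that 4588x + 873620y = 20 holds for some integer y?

156330

Reduce mod 873620: 4588x ≡ 20 (mod 873620). With g = gcd(4588, 873620) = 4 dividing 20, divide through: 1147x ≡ 5 (mod 218405).
Since gcd(1147, 218405) = 1, x ≡ 5·(1147)⁻¹ ≡ 156330 (mod 218405). Smallest non-negative: 156330.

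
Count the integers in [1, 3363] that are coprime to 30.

897

30 = 2·3·5. Inclusion–exclusion on these primes:
3363 − ⌊3363/2⌋ − ⌊3363/3⌋ − ⌊3363/5⌋ + ⌊3363/6⌋ + ⌊3363/10⌋ + ⌊3363/15⌋ − ⌊3363/30⌋ = 897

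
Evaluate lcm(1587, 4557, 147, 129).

lcm(1587, 4557) = 1587·4557/gcd = 7231959/3 = 2410653
lcm(2410653, 147) = 2410653·147/gcd = 354365991/147 = 2410653
lcm(2410653, 129) = 2410653·129/gcd = 310974237/3 = 103658079

103658079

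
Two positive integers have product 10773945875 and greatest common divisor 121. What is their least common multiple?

For any two positive integers, gcd × lcm equals their product. Hence lcm = 10773945875 / 121 = 89040875.

89040875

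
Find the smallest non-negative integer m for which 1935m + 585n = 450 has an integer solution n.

9

Reduce mod 585: 1935m ≡ 450 (mod 585). With g = gcd(1935, 585) = 45 dividing 450, divide through: 43m ≡ 10 (mod 13).
Since gcd(43, 13) = 1, m ≡ 10·(43)⁻¹ ≡ 9 (mod 13). Smallest non-negative: 9.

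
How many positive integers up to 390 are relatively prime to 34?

184

Prime factors of 34: 2, 17. Count integers ≤ 390 divisible by none of them.
By inclusion–exclusion: 390 − ⌊390/2⌋ − ⌊390/17⌋ + ⌊390/34⌋ = 184.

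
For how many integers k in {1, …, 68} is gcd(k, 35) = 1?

47

35 = 5·7. Inclusion–exclusion on these primes:
68 − ⌊68/5⌋ − ⌊68/7⌋ + ⌊68/35⌋ = 47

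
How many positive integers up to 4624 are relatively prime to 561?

2637

Prime factors of 561: 3, 11, 17. Count integers ≤ 4624 divisible by none of them.
By inclusion–exclusion: 4624 − ⌊4624/3⌋ − ⌊4624/11⌋ − ⌊4624/17⌋ + ⌊4624/33⌋ + ⌊4624/51⌋ + ⌊4624/187⌋ − ⌊4624/561⌋ = 2637.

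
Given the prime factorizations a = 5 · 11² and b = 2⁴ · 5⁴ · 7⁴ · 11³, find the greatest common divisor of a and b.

605

min exponent per shared prime: 5 · 11² = 605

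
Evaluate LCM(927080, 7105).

26885320

gcd first: 927080 = 130·7105 + 3430; 7105 = 2·3430 + 245; 3430 = 14·245 + 0 → gcd = 245
lcm = 927080·7105/gcd = 6586903400/245 = 26885320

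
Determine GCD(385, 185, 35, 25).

gcd(385, 185): 385 = 2·185 + 15; 185 = 12·15 + 5; 15 = 3·5 + 0 → 5
gcd(5, 35): 35 = 7·5 + 0 → 5
gcd(5, 25): 25 = 5·5 + 0 → 5

5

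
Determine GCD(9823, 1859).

9823 = 11 · 19 · 47
1859 = 11 · 13²
Common: 11 = 11

11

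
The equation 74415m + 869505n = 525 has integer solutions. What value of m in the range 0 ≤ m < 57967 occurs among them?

25928

Euclid: 869505 = 11·74415 + 50940; 74415 = 1·50940 + 23475; 50940 = 2·23475 + 3990; 23475 = 5·3990 + 3525; 3990 = 1·3525 + 465; 3525 = 7·465 + 270; 465 = 1·270 + 195; 270 = 1·195 + 75; 195 = 2·75 + 45; 75 = 1·45 + 30; 45 = 1·30 + 15; 30 = 2·15 + 0 → gcd = 15; 525 = 15·35.
Back-substitution yields 74415·(-22446) + 869505·(1921) = 15, so one solution is m = -22446·35 = -785610, n = 1921·35 = 67235.
Solutions in m differ by 869505/15 = 57967; the one in [0, 57967) is -785610 mod 57967 = 25928.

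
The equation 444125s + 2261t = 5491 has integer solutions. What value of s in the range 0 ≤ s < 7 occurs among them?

gcd(444125, 2261) = 323 (Euclid: 444125 = 196·2261 + 969; 2261 = 2·969 + 323; 969 = 3·323 + 0), and 323 | 5491.
Extended Euclid: 444125·(-2) + 2261·(393) = 323. Scale by 17: s₀ = -34.
General solution s = s₀ + 7k; reducing mod 7 gives s = 1 (and t = -194).

1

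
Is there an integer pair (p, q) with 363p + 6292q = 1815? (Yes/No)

By Bézout, 363p + 6292q = 1815 has integer solutions iff gcd(363, 6292) | 1815.
Euclid: 6292 = 17·363 + 121; 363 = 3·121 + 0. gcd = 121; 1815 mod 121 = 0. Yes.

Yes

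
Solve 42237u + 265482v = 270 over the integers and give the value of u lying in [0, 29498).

220

gcd(42237, 265482) = 9 (Euclid: 265482 = 6·42237 + 12060; 42237 = 3·12060 + 6057; 12060 = 1·6057 + 6003; 6057 = 1·6003 + 54; 6003 = 111·54 + 9; 54 = 6·9 + 0), and 9 | 270.
Extended Euclid: 42237·(-4909) + 265482·(781) = 9. Scale by 30: u₀ = -147270.
General solution u = u₀ + 29498t; reducing mod 29498 gives u = 220 (and v = -35).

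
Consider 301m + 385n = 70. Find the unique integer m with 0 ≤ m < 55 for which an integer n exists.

45

Reduce mod 385: 301m ≡ 70 (mod 385). With g = gcd(301, 385) = 7 dividing 70, divide through: 43m ≡ 10 (mod 55).
Since gcd(43, 55) = 1, m ≡ 10·(43)⁻¹ ≡ 45 (mod 55). Smallest non-negative: 45.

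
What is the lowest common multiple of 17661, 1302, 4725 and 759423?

10593950850

lcm(17661, 1302) = 17661·1302/gcd = 22994622/21 = 1094982
lcm(1094982, 4725) = 1094982·4725/gcd = 5173789950/21 = 246370950
lcm(246370950, 759423) = 246370950·759423/gcd = 187099765961850/17661 = 10593950850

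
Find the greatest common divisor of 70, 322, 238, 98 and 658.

14

gcd(70, 322): 322 = 4·70 + 42; 70 = 1·42 + 28; 42 = 1·28 + 14; 28 = 2·14 + 0 → 14
gcd(14, 238): 238 = 17·14 + 0 → 14
gcd(14, 98): 98 = 7·14 + 0 → 14
gcd(14, 658): 658 = 47·14 + 0 → 14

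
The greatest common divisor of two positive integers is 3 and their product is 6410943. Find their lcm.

2136981

For any two positive integers, gcd × lcm equals their product. Hence lcm = 6410943 / 3 = 2136981.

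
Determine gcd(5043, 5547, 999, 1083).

3

gcd(5043, 5547): 5547 = 1·5043 + 504; 5043 = 10·504 + 3; 504 = 168·3 + 0 → 3
gcd(3, 999): 999 = 333·3 + 0 → 3
gcd(3, 1083): 1083 = 361·3 + 0 → 3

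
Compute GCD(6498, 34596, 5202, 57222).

6498 = 2 · 3² · 19²; 34596 = 2² · 3² · 31²; 5202 = 2 · 3² · 17²; 57222 = 2 · 3² · 11 · 17²
gcd takes min exponent of each prime: 2 · 3² = 18

18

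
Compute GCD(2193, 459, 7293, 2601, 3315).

gcd(2193, 459): 2193 = 4·459 + 357; 459 = 1·357 + 102; 357 = 3·102 + 51; 102 = 2·51 + 0 → 51
gcd(51, 7293): 7293 = 143·51 + 0 → 51
gcd(51, 2601): 2601 = 51·51 + 0 → 51
gcd(51, 3315): 3315 = 65·51 + 0 → 51

51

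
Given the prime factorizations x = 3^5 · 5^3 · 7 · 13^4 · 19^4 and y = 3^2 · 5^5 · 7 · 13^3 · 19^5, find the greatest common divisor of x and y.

min exponent per shared prime: 3^2 · 5^3 · 7 · 13^3 · 19^4 = 2254732491375

2254732491375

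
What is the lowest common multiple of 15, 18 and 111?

3330

15 = 3 · 5; 18 = 2 · 3²; 111 = 3 · 37
lcm takes max exponent of each prime: 2 · 3² · 5 · 37 = 3330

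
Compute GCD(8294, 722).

Euclid: 8294 = 11·722 + 352; 722 = 2·352 + 18; 352 = 19·18 + 10; 18 = 1·10 + 8; 10 = 1·8 + 2; 8 = 4·2 + 0. Last nonzero remainder: 2.

2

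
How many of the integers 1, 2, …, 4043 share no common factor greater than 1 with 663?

2342

Prime factors of 663: 3, 13, 17. Count integers ≤ 4043 divisible by none of them.
By inclusion–exclusion: 4043 − ⌊4043/3⌋ − ⌊4043/13⌋ − ⌊4043/17⌋ + ⌊4043/39⌋ + ⌊4043/51⌋ + ⌊4043/221⌋ − ⌊4043/663⌋ = 2342.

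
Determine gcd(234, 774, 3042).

234 = 2 · 3² · 13; 774 = 2 · 3² · 43; 3042 = 2 · 3² · 13²
gcd takes min exponent of each prime: 2 · 3² = 18

18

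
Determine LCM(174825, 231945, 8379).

51363060525

174825 = 3³ · 5² · 7 · 37; 231945 = 3 · 5 · 7 · 47²; 8379 = 3² · 7² · 19
lcm takes max exponent of each prime: 3³ · 5² · 7² · 19 · 37 · 47² = 51363060525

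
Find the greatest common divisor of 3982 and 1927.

Euclid: 3982 = 2·1927 + 128; 1927 = 15·128 + 7; 128 = 18·7 + 2; 7 = 3·2 + 1; 2 = 2·1 + 0. Last nonzero remainder: 1.

1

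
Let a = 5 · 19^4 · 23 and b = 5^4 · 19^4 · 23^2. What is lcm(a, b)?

max exponent per prime: 5^4 · 19^4 · 23^2 = 43087380625

43087380625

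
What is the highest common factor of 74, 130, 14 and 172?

gcd(74, 130): 130 = 1·74 + 56; 74 = 1·56 + 18; 56 = 3·18 + 2; 18 = 9·2 + 0 → 2
gcd(2, 14): 14 = 7·2 + 0 → 2
gcd(2, 172): 172 = 86·2 + 0 → 2

2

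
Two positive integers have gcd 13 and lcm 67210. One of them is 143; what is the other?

m·n = gcd·lcm = 13·67210 = 873730, so n = 873730/143 = 6110.

6110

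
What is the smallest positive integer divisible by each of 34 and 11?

374

34 = 2 · 17; 11 = 11
max exponents: 2 · 11 · 17 = 374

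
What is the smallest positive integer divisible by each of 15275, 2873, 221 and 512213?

lcm(15275, 2873) = 15275·2873/gcd = 43885075/13 = 3375775
lcm(3375775, 221) = 3375775·221/gcd = 746046275/221 = 3375775
lcm(3375775, 512213) = 3375775·512213/gcd = 1729115840075/13 = 133008910775

133008910775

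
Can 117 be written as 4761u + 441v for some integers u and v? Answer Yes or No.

Yes

By Bézout, 4761u + 441v = 117 has integer solutions iff gcd(4761, 441) | 117.
Euclid: 4761 = 10·441 + 351; 441 = 1·351 + 90; 351 = 3·90 + 81; 90 = 1·81 + 9; 81 = 9·9 + 0. gcd = 9; 117 mod 9 = 0. Yes.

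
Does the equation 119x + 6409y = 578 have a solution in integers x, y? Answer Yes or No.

Yes

gcd(119, 6409): 6409 = 53·119 + 102; 119 = 1·102 + 17; 102 = 6·17 + 0 → 17
17 divides 578, so a solution exists.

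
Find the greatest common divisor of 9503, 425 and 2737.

gcd(9503, 425): 9503 = 22·425 + 153; 425 = 2·153 + 119; 153 = 1·119 + 34; 119 = 3·34 + 17; 34 = 2·17 + 0 → 17
gcd(17, 2737): 2737 = 161·17 + 0 → 17

17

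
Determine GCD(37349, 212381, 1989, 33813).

221

gcd(37349, 212381): 212381 = 5·37349 + 25636; 37349 = 1·25636 + 11713; 25636 = 2·11713 + 2210; 11713 = 5·2210 + 663; 2210 = 3·663 + 221; 663 = 3·221 + 0 → 221
gcd(221, 1989): 1989 = 9·221 + 0 → 221
gcd(221, 33813): 33813 = 153·221 + 0 → 221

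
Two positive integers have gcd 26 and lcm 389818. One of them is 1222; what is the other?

8294

Using ab = gcd(a,b)·lcm(a,b) = 26·389818 = 10135268, we get b = 10135268/1222 = 8294.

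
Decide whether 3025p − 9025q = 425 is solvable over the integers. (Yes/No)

gcd(3025, 9025): 9025 = 2·3025 + 2975; 3025 = 1·2975 + 50; 2975 = 59·50 + 25; 50 = 2·25 + 0 → 25
25 divides 425, so a solution exists.

Yes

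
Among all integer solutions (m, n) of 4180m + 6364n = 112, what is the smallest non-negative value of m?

Euclid: 6364 = 1·4180 + 2184; 4180 = 1·2184 + 1996; 2184 = 1·1996 + 188; 1996 = 10·188 + 116; 188 = 1·116 + 72; 116 = 1·72 + 44; 72 = 1·44 + 28; 44 = 1·28 + 16; 28 = 1·16 + 12; 16 = 1·12 + 4; 12 = 3·4 + 0 → gcd = 4; 112 = 4·28.
Back-substitution yields 4180·(440) + 6364·(-289) = 4, so one solution is m = 440·28 = 12320, n = -289·28 = -8092.
Solutions in m differ by 6364/4 = 1591; the one in [0, 1591) is 12320 mod 1591 = 1183.

1183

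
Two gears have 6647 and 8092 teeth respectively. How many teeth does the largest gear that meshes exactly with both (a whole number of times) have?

289

Euclid: 8092 = 1·6647 + 1445; 6647 = 4·1445 + 867; 1445 = 1·867 + 578; 867 = 1·578 + 289; 578 = 2·289 + 0. Last nonzero remainder: 289.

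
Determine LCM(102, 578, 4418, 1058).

102 = 2 · 3 · 17; 578 = 2 · 17²; 4418 = 2 · 47²; 1058 = 2 · 23²
lcm takes max exponent of each prime: 2 · 3 · 17² · 23² · 47² = 2026284774

2026284774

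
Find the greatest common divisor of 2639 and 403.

Euclid: 2639 = 6·403 + 221; 403 = 1·221 + 182; 221 = 1·182 + 39; 182 = 4·39 + 26; 39 = 1·26 + 13; 26 = 2·13 + 0. Last nonzero remainder: 13.

13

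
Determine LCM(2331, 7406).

2466198

2331 = 3² · 7 · 37; 7406 = 2 · 7 · 23²
max exponents: 2 · 3² · 7 · 23² · 37 = 2466198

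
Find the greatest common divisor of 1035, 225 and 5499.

9

gcd(1035, 225): 1035 = 4·225 + 135; 225 = 1·135 + 90; 135 = 1·90 + 45; 90 = 2·45 + 0 → 45
gcd(45, 5499): 5499 = 122·45 + 9; 45 = 5·9 + 0 → 9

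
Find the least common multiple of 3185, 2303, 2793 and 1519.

3185 = 5 · 7² · 13; 2303 = 7² · 47; 2793 = 3 · 7² · 19; 1519 = 7² · 31
lcm takes max exponent of each prime: 3 · 5 · 7² · 13 · 19 · 31 · 47 = 264511065

264511065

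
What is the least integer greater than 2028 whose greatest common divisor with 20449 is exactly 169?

20449 = 169·121. Any t with gcd(t, 20449) = 169 is a multiple of 169, say 169s, with s coprime to 121.
Need s > 2028/169, so s ≥ 13. First s ≥ 13 with gcd(s, 121) = 1 is s = 13. Thus t = 169·13 = 2197.

2197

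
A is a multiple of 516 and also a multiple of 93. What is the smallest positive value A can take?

15996

gcd first: 516 = 5·93 + 51; 93 = 1·51 + 42; 51 = 1·42 + 9; 42 = 4·9 + 6; 9 = 1·6 + 3; 6 = 2·3 + 0 → gcd = 3
lcm = 516·93/gcd = 47988/3 = 15996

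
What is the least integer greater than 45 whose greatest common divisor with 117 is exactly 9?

54

gcd(t, 117) = 9 forces 9 | t; write t = 9s. Then gcd(9s, 9·13) = 9·gcd(s, 13), so need gcd(s, 13) = 1.
9s > 45 gives s ≥ 6. The least s ≥ 6 coprime to 13 is 6, so t = 9·6 = 54.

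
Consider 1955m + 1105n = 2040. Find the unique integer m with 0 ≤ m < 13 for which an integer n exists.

5

gcd(1955, 1105) = 85 (Euclid: 1955 = 1·1105 + 850; 1105 = 1·850 + 255; 850 = 3·255 + 85; 255 = 3·85 + 0), and 85 | 2040.
Extended Euclid: 1955·(4) + 1105·(-7) = 85. Scale by 24: m₀ = 96.
General solution m = m₀ + 13t; reducing mod 13 gives m = 5 (and n = -7).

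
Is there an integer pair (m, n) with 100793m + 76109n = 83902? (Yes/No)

No

gcd(100793, 76109): 100793 = 1·76109 + 24684; 76109 = 3·24684 + 2057; 24684 = 12·2057 + 0 → 2057
2057 does not divide 83902, so a solution does not exist.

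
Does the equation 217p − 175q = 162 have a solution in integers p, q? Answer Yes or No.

No

gcd(217, 175): 217 = 1·175 + 42; 175 = 4·42 + 7; 42 = 6·7 + 0 → 7
7 does not divide 162, so a solution does not exist.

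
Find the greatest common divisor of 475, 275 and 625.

25

gcd(475, 275): 475 = 1·275 + 200; 275 = 1·200 + 75; 200 = 2·75 + 50; 75 = 1·50 + 25; 50 = 2·25 + 0 → 25
gcd(25, 625): 625 = 25·25 + 0 → 25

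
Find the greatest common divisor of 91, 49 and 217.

7

91 = 7 · 13; 49 = 7²; 217 = 7 · 31
gcd takes min exponent of each prime: 7 = 7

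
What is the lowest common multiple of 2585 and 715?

33605

2585 = 5 · 11 · 47; 715 = 5 · 11 · 13
max exponents: 5 · 11 · 13 · 47 = 33605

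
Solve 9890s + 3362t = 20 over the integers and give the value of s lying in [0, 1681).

1132

Euclid: 9890 = 2·3362 + 3166; 3362 = 1·3166 + 196; 3166 = 16·196 + 30; 196 = 6·30 + 16; 30 = 1·16 + 14; 16 = 1·14 + 2; 14 = 7·2 + 0 → gcd = 2; 20 = 2·10.
Back-substitution yields 9890·(-223) + 3362·(656) = 2, so one solution is s = -223·10 = -2230, t = 656·10 = 6560.
Solutions in s differ by 3362/2 = 1681; the one in [0, 1681) is -2230 mod 1681 = 1132.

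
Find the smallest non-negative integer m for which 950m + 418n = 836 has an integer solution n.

Euclid: 950 = 2·418 + 114; 418 = 3·114 + 76; 114 = 1·76 + 38; 76 = 2·38 + 0 → gcd = 38; 836 = 38·22.
Back-substitution yields 950·(4) + 418·(-9) = 38, so one solution is m = 4·22 = 88, n = -9·22 = -198.
Solutions in m differ by 418/38 = 11; the one in [0, 11) is 88 mod 11 = 0.

0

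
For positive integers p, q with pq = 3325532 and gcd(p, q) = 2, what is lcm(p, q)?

1662766

gcd·lcm = product, so lcm = 3325532/2 = 1662766.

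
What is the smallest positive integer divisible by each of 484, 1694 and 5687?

159236

484 = 2² · 11²; 1694 = 2 · 7 · 11²; 5687 = 11² · 47
lcm takes max exponent of each prime: 2² · 7 · 11² · 47 = 159236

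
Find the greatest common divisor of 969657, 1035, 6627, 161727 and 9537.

gcd(969657, 1035): 969657 = 936·1035 + 897; 1035 = 1·897 + 138; 897 = 6·138 + 69; 138 = 2·69 + 0 → 69
gcd(69, 6627): 6627 = 96·69 + 3; 69 = 23·3 + 0 → 3
gcd(3, 161727): 161727 = 53909·3 + 0 → 3
gcd(3, 9537): 9537 = 3179·3 + 0 → 3

3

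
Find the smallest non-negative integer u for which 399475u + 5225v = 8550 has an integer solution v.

Reduce mod 5225: 399475u ≡ 8550 (mod 5225). With g = gcd(399475, 5225) = 475 dividing 8550, divide through: 841u ≡ 18 (mod 11).
Since gcd(841, 11) = 1, u ≡ 18·(841)⁻¹ ≡ 8 (mod 11). Smallest non-negative: 8.

8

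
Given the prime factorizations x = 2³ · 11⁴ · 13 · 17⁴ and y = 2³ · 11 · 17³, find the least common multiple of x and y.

127174419944

max exponent per prime: 2³ · 11⁴ · 13 · 17⁴ = 127174419944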